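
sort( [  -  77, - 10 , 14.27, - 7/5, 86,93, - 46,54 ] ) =[- 77, - 46,-10, - 7/5, 14.27, 54, 86 , 93]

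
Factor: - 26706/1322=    - 3^1*661^( - 1)*4451^1 =-13353/661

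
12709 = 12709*1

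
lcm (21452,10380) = 321780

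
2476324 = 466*5314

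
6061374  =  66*91839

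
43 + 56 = 99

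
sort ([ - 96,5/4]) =[ - 96, 5/4] 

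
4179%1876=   427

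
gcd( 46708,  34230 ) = 2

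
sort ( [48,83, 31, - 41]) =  [-41,31,48,83]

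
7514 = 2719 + 4795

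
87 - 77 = 10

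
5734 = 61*94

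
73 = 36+37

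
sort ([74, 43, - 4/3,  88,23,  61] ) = [ - 4/3, 23, 43 , 61 , 74, 88 ]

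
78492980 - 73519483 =4973497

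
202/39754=101/19877= 0.01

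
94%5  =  4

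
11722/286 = 40 + 141/143 = 40.99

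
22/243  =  22/243 = 0.09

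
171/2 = 171/2 = 85.50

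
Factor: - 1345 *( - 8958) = 12048510 = 2^1*3^1*5^1 *269^1*1493^1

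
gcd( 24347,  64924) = 1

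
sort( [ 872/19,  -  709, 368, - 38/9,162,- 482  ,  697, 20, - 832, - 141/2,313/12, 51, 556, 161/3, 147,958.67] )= [ - 832,-709, - 482 , - 141/2, - 38/9, 20, 313/12,872/19,51,161/3,147, 162,368,556, 697, 958.67]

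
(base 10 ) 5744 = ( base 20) E74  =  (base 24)9N8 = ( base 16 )1670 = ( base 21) D0B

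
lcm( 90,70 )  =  630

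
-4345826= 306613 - 4652439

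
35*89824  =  3143840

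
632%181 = 89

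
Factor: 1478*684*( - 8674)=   -  8768997648 = - 2^4*3^2*19^1*739^1*4337^1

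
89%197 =89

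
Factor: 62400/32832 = 3^( - 2 )*5^2*13^1*19^( - 1 ) = 325/171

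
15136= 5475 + 9661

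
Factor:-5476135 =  - 5^1*7^1*97^1*1613^1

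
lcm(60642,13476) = 121284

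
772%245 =37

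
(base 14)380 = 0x2BC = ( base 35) k0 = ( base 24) 154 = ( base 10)700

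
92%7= 1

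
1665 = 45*37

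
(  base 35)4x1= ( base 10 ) 6056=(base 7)23441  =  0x17A8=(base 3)22022022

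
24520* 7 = 171640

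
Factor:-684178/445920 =-2^( - 4) * 3^(-1 )*5^(-1)*11^1*137^1* 227^1*929^ ( - 1 ) = - 342089/222960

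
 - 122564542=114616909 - 237181451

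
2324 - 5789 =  - 3465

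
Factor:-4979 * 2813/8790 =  - 2^( - 1 )*3^( - 1 ) * 5^( - 1 )*13^1*29^1 * 97^1*293^( - 1)*383^1 = - 14005927/8790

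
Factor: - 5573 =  - 5573^1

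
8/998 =4/499= 0.01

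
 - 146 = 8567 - 8713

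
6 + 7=13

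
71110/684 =103+ 329/342 = 103.96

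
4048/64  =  63 + 1/4 =63.25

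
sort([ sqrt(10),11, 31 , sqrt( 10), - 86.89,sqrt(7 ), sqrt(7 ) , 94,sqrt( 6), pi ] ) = [ - 86.89, sqrt(6 ), sqrt( 7 ),sqrt( 7), pi, sqrt( 10),sqrt( 10), 11, 31,94] 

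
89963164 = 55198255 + 34764909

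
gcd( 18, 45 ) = 9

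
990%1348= 990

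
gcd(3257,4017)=1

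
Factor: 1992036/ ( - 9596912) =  - 498009/2399228 = - 2^( - 2)*3^1  *13^( - 1 )*19^1*29^(-1 )*  37^( - 1 )*43^ ( - 1)*8737^1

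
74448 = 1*74448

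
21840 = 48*455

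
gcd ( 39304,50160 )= 8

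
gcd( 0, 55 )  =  55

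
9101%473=114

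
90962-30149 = 60813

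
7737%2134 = 1335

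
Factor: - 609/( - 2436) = 1/4 = 2^( - 2 ) 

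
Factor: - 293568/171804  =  - 176/103=- 2^4*11^1 * 103^( - 1)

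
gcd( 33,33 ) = 33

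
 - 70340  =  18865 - 89205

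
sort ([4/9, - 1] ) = [ - 1,4/9] 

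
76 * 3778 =287128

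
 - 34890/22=-1586 + 1/11 = -1585.91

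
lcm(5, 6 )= 30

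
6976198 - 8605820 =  - 1629622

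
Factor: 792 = 2^3*3^2*11^1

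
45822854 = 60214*761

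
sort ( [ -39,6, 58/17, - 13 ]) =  [ - 39,  -  13,  58/17,6]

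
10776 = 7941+2835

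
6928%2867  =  1194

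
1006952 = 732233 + 274719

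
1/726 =1/726  =  0.00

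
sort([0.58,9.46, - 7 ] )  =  [ - 7 , 0.58,9.46 ]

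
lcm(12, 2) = 12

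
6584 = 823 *8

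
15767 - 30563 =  - 14796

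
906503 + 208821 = 1115324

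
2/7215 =2/7215 = 0.00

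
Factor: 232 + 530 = 2^1*3^1 * 127^1 =762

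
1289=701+588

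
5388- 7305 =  - 1917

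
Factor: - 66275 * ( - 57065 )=5^3*11^1 *101^1*113^1*241^1 = 3781982875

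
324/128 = 81/32 = 2.53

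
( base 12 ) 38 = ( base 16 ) 2C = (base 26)1i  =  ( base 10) 44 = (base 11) 40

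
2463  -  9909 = -7446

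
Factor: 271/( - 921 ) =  - 3^( - 1 )*271^1*307^( - 1 ) 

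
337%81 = 13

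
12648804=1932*6547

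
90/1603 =90/1603 = 0.06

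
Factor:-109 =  - 109^1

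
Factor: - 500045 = - 5^1*7^2 * 13^1*157^1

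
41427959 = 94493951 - 53065992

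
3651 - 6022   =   - 2371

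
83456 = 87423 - 3967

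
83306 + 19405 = 102711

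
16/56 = 2/7 = 0.29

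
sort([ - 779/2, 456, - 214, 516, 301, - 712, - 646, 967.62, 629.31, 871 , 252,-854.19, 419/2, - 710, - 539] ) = [-854.19, - 712, - 710, - 646, - 539, - 779/2,-214,419/2, 252, 301,456, 516, 629.31, 871, 967.62]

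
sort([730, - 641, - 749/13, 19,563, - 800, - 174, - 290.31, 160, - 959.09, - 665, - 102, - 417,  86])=[ - 959.09, -800, - 665,-641, - 417, - 290.31, - 174, - 102, - 749/13,19,86,160, 563,730]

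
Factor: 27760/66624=5/12=2^( - 2 )*3^( - 1)*5^1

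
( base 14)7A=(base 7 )213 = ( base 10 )108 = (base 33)39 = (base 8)154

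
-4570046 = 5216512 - 9786558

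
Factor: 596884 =2^2* 37^2 * 109^1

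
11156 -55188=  - 44032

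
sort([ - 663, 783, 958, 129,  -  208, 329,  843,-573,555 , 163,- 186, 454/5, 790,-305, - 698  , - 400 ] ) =[ - 698, - 663, - 573,-400, - 305 ,-208, - 186, 454/5,129,163,329, 555,783, 790,843,958 ] 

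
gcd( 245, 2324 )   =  7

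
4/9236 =1/2309=0.00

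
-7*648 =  - 4536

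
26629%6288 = 1477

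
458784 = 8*57348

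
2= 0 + 2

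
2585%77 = 44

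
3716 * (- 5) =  - 18580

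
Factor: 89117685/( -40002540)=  - 5941179/2666836 = - 2^ ( - 2)*3^2*73^(  -  1)*9133^( - 1)*660131^1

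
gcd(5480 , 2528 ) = 8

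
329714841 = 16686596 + 313028245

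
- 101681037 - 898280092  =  -999961129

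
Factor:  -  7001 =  - 7001^1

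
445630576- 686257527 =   -  240626951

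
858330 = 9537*90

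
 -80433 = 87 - 80520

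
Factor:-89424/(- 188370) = 216/455  =  2^3 * 3^3*5^(  -  1)*7^(  -  1) * 13^( -1)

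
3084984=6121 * 504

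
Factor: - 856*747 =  - 639432=- 2^3*3^2 * 83^1 * 107^1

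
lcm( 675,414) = 31050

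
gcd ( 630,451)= 1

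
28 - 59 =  - 31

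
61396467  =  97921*627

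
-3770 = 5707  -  9477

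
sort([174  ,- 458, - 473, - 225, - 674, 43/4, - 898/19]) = [  -  674, - 473, - 458,  -  225, - 898/19, 43/4, 174] 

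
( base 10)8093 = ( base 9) 12082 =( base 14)2d41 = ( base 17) 1B01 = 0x1F9D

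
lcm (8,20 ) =40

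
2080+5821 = 7901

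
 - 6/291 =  - 2/97 = -0.02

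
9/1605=3/535 = 0.01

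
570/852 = 95/142 = 0.67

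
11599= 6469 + 5130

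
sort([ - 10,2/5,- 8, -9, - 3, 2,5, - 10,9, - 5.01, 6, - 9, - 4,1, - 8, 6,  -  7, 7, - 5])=[ -10, - 10 ,-9, - 9,  -  8, - 8, - 7, - 5.01, - 5, - 4,- 3,  2/5,1,2,5, 6,6,7,9] 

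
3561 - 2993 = 568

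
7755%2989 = 1777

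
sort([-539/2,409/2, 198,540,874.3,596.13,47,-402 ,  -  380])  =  [-402,-380,-539/2,47,198,409/2,540,596.13 , 874.3] 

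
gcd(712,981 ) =1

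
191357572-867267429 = -675909857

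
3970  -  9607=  - 5637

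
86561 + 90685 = 177246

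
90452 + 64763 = 155215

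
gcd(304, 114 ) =38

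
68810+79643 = 148453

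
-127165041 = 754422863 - 881587904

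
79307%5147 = 2102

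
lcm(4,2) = 4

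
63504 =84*756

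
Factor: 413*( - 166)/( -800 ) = 2^ ( - 4) * 5^( - 2 )*7^1*59^1 * 83^1 = 34279/400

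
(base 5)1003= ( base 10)128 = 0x80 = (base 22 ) 5i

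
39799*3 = 119397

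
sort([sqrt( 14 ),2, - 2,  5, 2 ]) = [ - 2,2,2,sqrt( 14 ),5]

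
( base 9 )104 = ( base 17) 50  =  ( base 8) 125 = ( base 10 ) 85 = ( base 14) 61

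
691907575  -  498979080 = 192928495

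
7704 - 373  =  7331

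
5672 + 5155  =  10827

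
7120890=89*80010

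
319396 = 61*5236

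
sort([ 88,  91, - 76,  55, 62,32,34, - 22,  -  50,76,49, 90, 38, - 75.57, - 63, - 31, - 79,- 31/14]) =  [ - 79 , - 76, - 75.57, - 63, - 50, - 31, - 22, - 31/14,32, 34 , 38, 49 , 55, 62 , 76 , 88, 90,91 ]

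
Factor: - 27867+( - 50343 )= -78210 = - 2^1*3^2*5^1*11^1*79^1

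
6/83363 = 6/83363 =0.00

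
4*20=80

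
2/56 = 1/28 = 0.04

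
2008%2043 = 2008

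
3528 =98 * 36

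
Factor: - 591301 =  - 591301^1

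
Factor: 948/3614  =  474/1807 =2^1*3^1*13^(-1 )*79^1*139^( - 1)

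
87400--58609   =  146009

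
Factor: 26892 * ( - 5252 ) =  - 2^4 * 3^4*13^1*83^1*101^1 = -141236784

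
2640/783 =880/261 = 3.37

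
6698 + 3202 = 9900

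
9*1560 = 14040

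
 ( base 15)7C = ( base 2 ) 1110101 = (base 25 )4h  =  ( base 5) 432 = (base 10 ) 117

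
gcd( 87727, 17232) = 1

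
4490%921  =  806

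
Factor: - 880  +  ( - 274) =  -1154 = - 2^1*577^1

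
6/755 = 6/755 = 0.01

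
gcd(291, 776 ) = 97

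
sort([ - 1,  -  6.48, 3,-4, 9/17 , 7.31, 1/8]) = [ - 6.48  , - 4,-1,1/8,  9/17, 3, 7.31 ] 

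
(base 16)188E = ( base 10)6286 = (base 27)8gm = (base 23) bk7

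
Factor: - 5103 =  - 3^6*7^1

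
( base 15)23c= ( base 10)507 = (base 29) he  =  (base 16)1FB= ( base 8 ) 773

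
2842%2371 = 471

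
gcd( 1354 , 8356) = 2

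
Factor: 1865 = 5^1*373^1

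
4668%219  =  69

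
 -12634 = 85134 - 97768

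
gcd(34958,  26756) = 2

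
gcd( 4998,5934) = 6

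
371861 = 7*53123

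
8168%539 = 83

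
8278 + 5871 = 14149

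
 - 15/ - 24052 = 15/24052=0.00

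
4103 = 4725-622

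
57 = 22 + 35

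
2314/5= 2314/5 = 462.80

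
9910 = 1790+8120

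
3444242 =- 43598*( - 79) 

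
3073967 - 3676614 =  - 602647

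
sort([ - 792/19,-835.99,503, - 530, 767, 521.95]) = [ - 835.99, - 530,-792/19,  503,521.95,767] 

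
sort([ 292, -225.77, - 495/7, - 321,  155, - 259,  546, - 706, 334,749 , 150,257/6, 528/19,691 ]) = [ - 706,-321, - 259, -225.77, - 495/7, 528/19,257/6,150,155, 292,334, 546, 691  ,  749]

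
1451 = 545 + 906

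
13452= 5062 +8390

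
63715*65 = 4141475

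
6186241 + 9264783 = 15451024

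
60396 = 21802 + 38594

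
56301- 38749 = 17552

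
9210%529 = 217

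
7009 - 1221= 5788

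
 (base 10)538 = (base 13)325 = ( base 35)FD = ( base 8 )1032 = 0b1000011010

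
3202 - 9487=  - 6285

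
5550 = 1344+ 4206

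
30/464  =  15/232 = 0.06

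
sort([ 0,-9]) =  [ - 9,0]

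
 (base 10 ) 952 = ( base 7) 2530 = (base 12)674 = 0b1110111000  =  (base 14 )4C0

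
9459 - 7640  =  1819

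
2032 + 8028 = 10060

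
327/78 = 4 + 5/26   =  4.19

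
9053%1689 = 608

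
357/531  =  119/177 = 0.67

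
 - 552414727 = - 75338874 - 477075853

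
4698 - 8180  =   - 3482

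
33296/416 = 80  +  1/26 = 80.04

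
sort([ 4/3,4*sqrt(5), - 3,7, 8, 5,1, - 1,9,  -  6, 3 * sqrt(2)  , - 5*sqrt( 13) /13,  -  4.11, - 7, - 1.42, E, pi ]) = [ - 7,-6, - 4.11,- 3, -1.42, - 5*sqrt(13) /13, - 1, 1,4/3,E,pi,3 * sqrt(2 ),5, 7,  8, 4*sqrt(5),9]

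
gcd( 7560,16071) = 3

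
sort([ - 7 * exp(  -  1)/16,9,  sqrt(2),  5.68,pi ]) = [-7*exp( - 1 ) /16, sqrt( 2), pi,5.68, 9]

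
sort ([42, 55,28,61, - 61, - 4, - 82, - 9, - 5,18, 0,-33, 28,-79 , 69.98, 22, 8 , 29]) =[ - 82, - 79 , - 61, - 33, - 9, - 5 , - 4,0,  8, 18, 22, 28, 28, 29, 42, 55,61, 69.98 ] 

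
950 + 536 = 1486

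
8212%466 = 290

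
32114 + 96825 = 128939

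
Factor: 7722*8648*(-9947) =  - 664259227632= - 2^4* 3^3*7^3*11^1*13^1*23^1*29^1*47^1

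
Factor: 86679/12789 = 7^(-2 )*29^(-1) * 9631^1 = 9631/1421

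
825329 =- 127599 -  - 952928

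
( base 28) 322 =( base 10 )2410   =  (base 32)2BA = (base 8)4552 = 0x96A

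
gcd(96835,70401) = 1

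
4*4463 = 17852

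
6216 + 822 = 7038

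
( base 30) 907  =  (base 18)1707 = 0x1FAB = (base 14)2D51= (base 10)8107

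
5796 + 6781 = 12577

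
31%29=2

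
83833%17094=15457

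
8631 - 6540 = 2091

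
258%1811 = 258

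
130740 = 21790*6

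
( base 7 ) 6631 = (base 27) 36P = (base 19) 6ai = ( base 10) 2374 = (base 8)4506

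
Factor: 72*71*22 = 2^4*3^2*11^1*71^1 = 112464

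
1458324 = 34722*42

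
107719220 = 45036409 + 62682811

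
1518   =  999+519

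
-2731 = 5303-8034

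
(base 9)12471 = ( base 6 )102531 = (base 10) 8407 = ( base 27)bea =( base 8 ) 20327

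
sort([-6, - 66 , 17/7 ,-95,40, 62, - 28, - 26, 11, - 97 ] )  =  [ - 97, - 95, - 66, -28, - 26, - 6,17/7, 11, 40,62 ] 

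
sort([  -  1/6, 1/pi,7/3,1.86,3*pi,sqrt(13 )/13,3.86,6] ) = [ - 1/6, sqrt( 13)/13, 1/pi,1.86,7/3,3.86 , 6, 3* pi]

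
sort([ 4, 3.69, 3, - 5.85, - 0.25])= [ - 5.85, - 0.25,3, 3.69, 4] 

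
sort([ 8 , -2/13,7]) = [ - 2/13 , 7, 8] 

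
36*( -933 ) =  - 33588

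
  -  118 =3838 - 3956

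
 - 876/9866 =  -1 + 4495/4933 =- 0.09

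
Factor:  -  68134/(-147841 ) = 418/907= 2^1 *11^1*19^1*907^( - 1) 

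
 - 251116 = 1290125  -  1541241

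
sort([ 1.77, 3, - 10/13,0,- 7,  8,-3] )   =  [ - 7,-3,-10/13, 0, 1.77, 3, 8 ]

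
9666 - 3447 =6219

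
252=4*63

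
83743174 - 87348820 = - 3605646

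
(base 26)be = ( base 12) 210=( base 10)300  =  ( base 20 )f0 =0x12c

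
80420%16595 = 14040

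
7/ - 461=-1 + 454/461 = - 0.02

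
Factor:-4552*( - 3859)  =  2^3 * 17^1 * 227^1*569^1  =  17566168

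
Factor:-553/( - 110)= 2^( - 1)*5^(- 1)*7^1*11^( - 1 )*79^1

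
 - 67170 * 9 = -604530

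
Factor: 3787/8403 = 3^( - 1 )*7^1 * 541^1 * 2801^(-1) 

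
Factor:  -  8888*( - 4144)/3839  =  3348352/349 = 2^7*7^1 * 37^1*101^1*349^( - 1)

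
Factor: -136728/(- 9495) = 72/5 = 2^3*3^2*5^(- 1 ) 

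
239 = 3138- 2899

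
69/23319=23/7773 = 0.00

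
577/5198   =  577/5198 = 0.11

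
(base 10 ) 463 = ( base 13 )298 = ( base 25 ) id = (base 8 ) 717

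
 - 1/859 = -1/859 = -  0.00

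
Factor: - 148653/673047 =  - 17^( - 1 ) * 53^( - 1)*199^1 = - 199/901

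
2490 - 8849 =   -  6359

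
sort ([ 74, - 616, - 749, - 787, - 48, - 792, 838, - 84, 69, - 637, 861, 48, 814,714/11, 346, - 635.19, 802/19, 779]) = [-792 , - 787, - 749 ,-637, - 635.19,-616, -84, - 48,802/19,  48,714/11,69,74, 346, 779 , 814, 838,861] 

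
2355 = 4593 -2238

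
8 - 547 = - 539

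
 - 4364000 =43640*(-100 ) 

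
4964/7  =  709 + 1/7 = 709.14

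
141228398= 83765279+57463119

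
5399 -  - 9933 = 15332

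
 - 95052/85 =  - 95052/85 = - 1118.26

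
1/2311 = 1/2311 = 0.00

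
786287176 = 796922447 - 10635271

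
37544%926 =504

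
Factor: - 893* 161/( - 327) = 3^( - 1 )*7^1* 19^1*23^1*47^1*109^(-1) = 143773/327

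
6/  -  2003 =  - 1+1997/2003 = - 0.00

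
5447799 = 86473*63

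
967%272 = 151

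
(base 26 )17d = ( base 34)PL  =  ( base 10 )871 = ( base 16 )367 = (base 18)2c7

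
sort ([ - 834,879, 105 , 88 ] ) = [ - 834,  88,105,879]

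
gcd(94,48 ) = 2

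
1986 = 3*662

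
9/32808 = 3/10936=0.00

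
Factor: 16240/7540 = 2^2 * 7^1 *13^( - 1) = 28/13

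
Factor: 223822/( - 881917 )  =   - 2^1  *  17^1 * 29^1*227^1 * 881917^(-1)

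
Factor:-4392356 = -2^2 * 23^1* 47743^1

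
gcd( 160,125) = 5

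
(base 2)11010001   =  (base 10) 209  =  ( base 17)C5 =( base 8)321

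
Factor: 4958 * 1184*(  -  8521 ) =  - 50020587712 = - 2^6*37^2  *67^1*8521^1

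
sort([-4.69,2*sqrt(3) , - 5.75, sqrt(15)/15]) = [-5.75, - 4.69 , sqrt(15)/15, 2*sqrt(3 ) ]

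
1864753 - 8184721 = -6319968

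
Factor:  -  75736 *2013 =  - 152456568=-  2^3*3^1*11^1*61^1*9467^1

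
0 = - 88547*0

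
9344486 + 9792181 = 19136667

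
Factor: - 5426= - 2^1*2713^1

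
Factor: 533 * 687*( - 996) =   -  364706316 = - 2^2*3^2*13^1*41^1 * 83^1*229^1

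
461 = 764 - 303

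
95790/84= 1140 + 5/14 = 1140.36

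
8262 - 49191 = -40929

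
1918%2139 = 1918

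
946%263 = 157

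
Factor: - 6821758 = - 2^1*1783^1*1913^1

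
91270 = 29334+61936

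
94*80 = 7520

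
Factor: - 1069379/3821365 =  - 5^( - 1) * 764273^( - 1)*1069379^1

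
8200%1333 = 202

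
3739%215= 84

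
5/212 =5/212= 0.02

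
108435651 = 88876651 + 19559000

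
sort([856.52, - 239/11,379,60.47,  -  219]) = [ -219 , - 239/11,60.47, 379, 856.52]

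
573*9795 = 5612535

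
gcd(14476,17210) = 2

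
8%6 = 2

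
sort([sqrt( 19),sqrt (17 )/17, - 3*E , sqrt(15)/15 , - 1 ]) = [ - 3 *E , - 1, sqrt( 17 )/17 , sqrt( 15) /15,sqrt (19)]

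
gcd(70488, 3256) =88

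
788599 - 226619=561980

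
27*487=13149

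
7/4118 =7/4118 = 0.00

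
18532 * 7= 129724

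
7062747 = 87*81181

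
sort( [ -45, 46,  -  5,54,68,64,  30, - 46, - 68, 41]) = [-68, - 46, - 45, - 5, 30 , 41,46,54,64,  68 ] 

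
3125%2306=819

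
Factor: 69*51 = 3^2 * 17^1*23^1  =  3519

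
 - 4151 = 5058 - 9209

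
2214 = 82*27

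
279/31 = 9  =  9.00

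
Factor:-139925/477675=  - 29/99 = -  3^(-2 )*11^(-1)*29^1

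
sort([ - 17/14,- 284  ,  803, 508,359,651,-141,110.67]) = [-284,-141, - 17/14,110.67, 359,508,  651,  803] 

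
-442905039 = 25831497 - 468736536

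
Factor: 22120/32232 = 3^(  -  1 )*5^1*7^1 * 17^( -1) = 35/51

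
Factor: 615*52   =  31980 = 2^2 * 3^1*5^1 * 13^1*41^1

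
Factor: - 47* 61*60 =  - 172020 = - 2^2*3^1*5^1*47^1*61^1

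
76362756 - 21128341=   55234415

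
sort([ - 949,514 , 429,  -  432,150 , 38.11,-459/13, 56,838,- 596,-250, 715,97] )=[ - 949,-596, - 432 ,  -  250,-459/13,38.11 , 56, 97,150,429, 514,715,  838] 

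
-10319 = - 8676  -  1643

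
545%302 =243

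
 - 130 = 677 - 807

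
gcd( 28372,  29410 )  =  346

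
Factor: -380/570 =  - 2/3 = - 2^1 *3^(  -  1 )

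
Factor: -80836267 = -5281^1*15307^1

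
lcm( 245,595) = 4165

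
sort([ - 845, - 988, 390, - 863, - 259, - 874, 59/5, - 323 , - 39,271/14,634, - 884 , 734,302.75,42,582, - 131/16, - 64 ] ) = [ - 988, - 884 , - 874, - 863, - 845, - 323, - 259, - 64, - 39, - 131/16, 59/5,271/14,42,302.75,390, 582,634,734 ]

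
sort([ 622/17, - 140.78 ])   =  [ - 140.78 , 622/17 ] 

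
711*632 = 449352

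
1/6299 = 1/6299 = 0.00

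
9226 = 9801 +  - 575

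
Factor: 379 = 379^1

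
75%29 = 17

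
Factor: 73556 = 2^2*7^1* 37^1 * 71^1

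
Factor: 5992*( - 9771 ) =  - 58547832 = -2^3*3^1*7^1*107^1*3257^1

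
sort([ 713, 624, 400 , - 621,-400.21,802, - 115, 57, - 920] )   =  [ - 920, - 621 , - 400.21,  -  115, 57 , 400  ,  624,713, 802 ] 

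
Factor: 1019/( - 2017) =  -1019^1*2017^( - 1)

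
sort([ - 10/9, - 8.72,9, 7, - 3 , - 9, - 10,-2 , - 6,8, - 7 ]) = [ - 10, - 9, - 8.72,-7,  -  6, - 3,  -  2, - 10/9,7,8,9] 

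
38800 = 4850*8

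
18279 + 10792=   29071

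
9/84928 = 9/84928 = 0.00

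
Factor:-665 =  - 5^1 * 7^1*19^1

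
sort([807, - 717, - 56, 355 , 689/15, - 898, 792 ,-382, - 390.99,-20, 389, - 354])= [-898, - 717 , - 390.99,  -  382,-354, - 56, - 20, 689/15,355 , 389 , 792, 807]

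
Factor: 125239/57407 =901/413 = 7^( - 1)* 17^1*53^1*59^(-1) 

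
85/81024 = 85/81024 = 0.00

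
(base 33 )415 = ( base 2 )1000100101010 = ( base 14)185C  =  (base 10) 4394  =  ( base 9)6022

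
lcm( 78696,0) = 0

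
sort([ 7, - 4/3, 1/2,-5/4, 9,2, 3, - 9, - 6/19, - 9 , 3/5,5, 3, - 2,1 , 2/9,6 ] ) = [-9,-9,-2, - 4/3 , - 5/4 , - 6/19,2/9,1/2,3/5 , 1,2,3, 3, 5,6 , 7, 9]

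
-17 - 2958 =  - 2975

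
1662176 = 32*51943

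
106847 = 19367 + 87480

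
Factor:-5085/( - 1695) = 3^1 = 3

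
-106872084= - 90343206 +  -16528878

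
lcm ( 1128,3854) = 46248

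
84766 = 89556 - 4790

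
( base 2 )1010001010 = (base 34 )J4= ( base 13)3B0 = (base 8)1212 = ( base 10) 650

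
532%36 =28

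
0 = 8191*0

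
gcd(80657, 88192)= 1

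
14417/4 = 3604 + 1/4 = 3604.25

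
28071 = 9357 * 3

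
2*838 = 1676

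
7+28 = 35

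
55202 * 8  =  441616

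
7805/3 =2601 +2/3 =2601.67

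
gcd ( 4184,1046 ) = 1046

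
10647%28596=10647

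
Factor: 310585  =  5^1*11^1*5647^1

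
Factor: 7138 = 2^1*43^1*83^1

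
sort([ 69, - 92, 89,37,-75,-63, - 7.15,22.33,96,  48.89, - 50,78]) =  [-92, - 75,-63, - 50, - 7.15,22.33,37,48.89,69,78, 89,96 ]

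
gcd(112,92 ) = 4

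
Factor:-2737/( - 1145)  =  5^( -1) * 7^1*17^1*23^1*229^( - 1)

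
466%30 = 16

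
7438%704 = 398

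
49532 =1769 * 28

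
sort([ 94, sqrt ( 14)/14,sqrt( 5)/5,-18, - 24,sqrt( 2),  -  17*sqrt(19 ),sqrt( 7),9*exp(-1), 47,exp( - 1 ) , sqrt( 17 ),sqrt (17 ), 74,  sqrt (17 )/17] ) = [ - 17*sqrt(19), - 24,  -  18, sqrt( 17 ) /17, sqrt( 14)/14,exp( - 1), sqrt(5)/5,sqrt (2 ),sqrt( 7), 9*exp(- 1), sqrt(17 ),sqrt( 17), 47, 74,94]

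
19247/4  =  19247/4 = 4811.75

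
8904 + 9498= 18402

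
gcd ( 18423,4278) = 69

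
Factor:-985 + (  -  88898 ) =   -  89883= -3^3*3329^1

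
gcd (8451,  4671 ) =27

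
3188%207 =83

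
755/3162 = 755/3162 = 0.24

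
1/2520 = 1/2520  =  0.00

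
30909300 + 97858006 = 128767306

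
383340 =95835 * 4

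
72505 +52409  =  124914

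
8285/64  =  8285/64= 129.45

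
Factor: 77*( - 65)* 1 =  - 5005  =  - 5^1 * 7^1*11^1 * 13^1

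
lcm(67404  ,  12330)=1011060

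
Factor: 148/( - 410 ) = - 2^1*5^( - 1)*37^1* 41^(- 1 )=- 74/205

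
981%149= 87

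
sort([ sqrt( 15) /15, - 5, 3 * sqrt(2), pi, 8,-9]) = [ - 9, - 5,sqrt(15)/15,  pi, 3 * sqrt( 2 ),  8]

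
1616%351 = 212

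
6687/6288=1 + 133/2096 = 1.06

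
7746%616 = 354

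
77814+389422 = 467236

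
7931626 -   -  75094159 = 83025785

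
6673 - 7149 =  - 476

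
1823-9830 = - 8007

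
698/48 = 14+13/24 = 14.54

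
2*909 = 1818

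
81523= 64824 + 16699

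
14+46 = 60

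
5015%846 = 785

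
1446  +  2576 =4022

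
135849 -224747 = -88898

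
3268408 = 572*5714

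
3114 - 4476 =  - 1362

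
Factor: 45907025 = 5^2*101^1*18181^1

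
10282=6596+3686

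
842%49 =9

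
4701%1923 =855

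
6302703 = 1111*5673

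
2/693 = 2/693 = 0.00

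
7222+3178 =10400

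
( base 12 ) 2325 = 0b111101001101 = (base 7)14264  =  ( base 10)3917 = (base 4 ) 331031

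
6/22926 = 1/3821 = 0.00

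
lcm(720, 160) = 1440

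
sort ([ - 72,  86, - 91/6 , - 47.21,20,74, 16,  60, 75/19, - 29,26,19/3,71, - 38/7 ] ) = [-72,  -  47.21,- 29,-91/6, - 38/7,75/19 , 19/3, 16 , 20, 26, 60, 71,  74,86]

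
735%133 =70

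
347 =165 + 182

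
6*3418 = 20508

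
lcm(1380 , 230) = 1380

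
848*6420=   5444160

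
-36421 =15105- 51526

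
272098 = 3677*74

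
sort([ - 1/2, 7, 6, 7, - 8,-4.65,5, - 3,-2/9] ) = [  -  8, - 4.65, - 3, - 1/2, - 2/9, 5,6, 7, 7 ] 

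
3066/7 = 438 = 438.00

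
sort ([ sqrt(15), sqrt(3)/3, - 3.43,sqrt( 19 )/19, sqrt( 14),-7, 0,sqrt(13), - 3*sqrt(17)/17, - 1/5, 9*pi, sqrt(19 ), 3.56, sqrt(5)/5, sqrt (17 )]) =[ - 7, - 3.43, - 3*sqrt(17 ) /17, - 1/5, 0,sqrt(19) /19, sqrt(5)/5,sqrt( 3 ) /3, 3.56, sqrt( 13),sqrt( 14), sqrt( 15),sqrt(17 ), sqrt( 19), 9*pi]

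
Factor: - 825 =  - 3^1*5^2*11^1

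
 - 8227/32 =  -  258 + 29/32  =  -257.09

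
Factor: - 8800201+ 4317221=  - 2^2*5^1 *224149^1 = - 4482980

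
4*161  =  644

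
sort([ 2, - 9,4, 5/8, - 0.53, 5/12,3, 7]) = [ - 9,-0.53,5/12, 5/8,2, 3,4, 7] 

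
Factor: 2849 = 7^1*11^1*37^1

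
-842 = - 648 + -194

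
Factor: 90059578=2^1*7^1*  6432827^1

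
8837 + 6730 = 15567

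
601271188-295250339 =306020849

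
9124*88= 802912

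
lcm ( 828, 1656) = 1656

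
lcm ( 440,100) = 2200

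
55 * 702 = 38610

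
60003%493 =350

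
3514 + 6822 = 10336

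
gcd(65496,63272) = 8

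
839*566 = 474874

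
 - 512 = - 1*512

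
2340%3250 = 2340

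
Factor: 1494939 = 3^1*19^1*26227^1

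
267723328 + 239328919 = 507052247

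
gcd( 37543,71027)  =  11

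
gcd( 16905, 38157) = 483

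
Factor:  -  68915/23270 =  - 77/26 = - 2^( - 1)*7^1*11^1*13^(- 1)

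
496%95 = 21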